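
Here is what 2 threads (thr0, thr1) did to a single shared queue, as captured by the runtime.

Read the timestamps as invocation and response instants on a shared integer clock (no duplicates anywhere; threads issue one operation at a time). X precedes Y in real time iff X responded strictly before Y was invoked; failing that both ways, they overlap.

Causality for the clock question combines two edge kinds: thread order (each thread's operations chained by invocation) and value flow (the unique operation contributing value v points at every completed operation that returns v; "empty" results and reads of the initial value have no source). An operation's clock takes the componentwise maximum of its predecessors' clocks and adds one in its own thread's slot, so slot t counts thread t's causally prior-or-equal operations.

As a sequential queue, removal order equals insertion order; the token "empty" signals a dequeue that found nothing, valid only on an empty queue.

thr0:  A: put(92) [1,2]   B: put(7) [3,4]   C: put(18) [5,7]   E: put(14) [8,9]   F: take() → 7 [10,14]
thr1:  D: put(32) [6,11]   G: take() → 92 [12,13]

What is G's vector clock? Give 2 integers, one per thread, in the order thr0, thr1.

D, invoked 6, has no incoming edges; only thr1's bump applies → (0, 1)
A, invoked 1, has no incoming edges; only thr0's bump applies → (1, 0)
invoked at 3, B merges VC(A)=(1, 0) and bumps thr0's slot → (2, 0)
invoked at 12, G merges VC(A)=(1, 0), VC(D)=(0, 1) and bumps thr1's slot → (1, 2)
invoked at 5, C merges VC(B)=(2, 0) and bumps thr0's slot → (3, 0)
invoked at 8, E merges VC(C)=(3, 0) and bumps thr0's slot → (4, 0)
invoked at 10, F merges VC(B)=(2, 0), VC(E)=(4, 0) and bumps thr0's slot → (5, 0)
target: VC(G) = (1, 2)

(1, 2)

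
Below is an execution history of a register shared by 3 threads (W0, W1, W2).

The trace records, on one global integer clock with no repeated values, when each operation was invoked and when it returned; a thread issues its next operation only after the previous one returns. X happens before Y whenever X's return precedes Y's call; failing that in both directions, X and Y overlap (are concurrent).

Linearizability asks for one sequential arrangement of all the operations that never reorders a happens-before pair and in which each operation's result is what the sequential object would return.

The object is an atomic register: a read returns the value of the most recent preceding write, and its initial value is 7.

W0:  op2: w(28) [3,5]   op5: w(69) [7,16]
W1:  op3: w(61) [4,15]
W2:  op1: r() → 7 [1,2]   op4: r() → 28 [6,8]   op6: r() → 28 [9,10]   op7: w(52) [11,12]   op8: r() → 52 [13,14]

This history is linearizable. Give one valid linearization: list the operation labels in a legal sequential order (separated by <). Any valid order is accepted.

op1 < op2 < op4 < op6 < op3 < op5 < op7 < op8

step 1: op1 r() → 7 — value 7
step 2: op2 w(28) — value 28
step 3: op4 r() → 28 — value 28
step 4: op6 r() → 28 — value 28
step 5: op3 w(61) — value 61
step 6: op5 w(69) — value 69
step 7: op7 w(52) — value 52
step 8: op8 r() → 52 — value 52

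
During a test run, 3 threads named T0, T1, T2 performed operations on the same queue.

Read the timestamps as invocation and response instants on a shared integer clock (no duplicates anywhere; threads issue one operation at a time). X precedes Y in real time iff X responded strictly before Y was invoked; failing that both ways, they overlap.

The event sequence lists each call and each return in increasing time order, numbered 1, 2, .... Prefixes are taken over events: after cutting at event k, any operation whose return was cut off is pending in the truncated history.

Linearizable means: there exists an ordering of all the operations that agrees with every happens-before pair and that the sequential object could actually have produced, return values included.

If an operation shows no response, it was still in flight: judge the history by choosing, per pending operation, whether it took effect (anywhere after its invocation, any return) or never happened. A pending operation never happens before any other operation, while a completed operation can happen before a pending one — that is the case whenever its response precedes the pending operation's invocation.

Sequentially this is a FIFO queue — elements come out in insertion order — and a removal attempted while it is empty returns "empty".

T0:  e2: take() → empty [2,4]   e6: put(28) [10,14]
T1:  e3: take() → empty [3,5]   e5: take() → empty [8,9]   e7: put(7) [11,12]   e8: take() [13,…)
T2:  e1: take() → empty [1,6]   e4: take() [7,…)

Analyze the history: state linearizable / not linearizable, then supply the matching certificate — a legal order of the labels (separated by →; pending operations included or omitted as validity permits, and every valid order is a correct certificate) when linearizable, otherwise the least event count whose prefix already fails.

linearizable — witness: e1 → e2 → e3 → e4 → e5 → e6 → e7

step 1: e1 take() → empty — queue <>
step 2: e2 take() → empty — queue <>
step 3: e3 take() → empty — queue <>
step 4: e4 take() (pending, included) — queue <>
step 5: e5 take() → empty — queue <>
step 6: e6 put(28) — queue <28>
step 7: e7 put(7) — queue <28,7>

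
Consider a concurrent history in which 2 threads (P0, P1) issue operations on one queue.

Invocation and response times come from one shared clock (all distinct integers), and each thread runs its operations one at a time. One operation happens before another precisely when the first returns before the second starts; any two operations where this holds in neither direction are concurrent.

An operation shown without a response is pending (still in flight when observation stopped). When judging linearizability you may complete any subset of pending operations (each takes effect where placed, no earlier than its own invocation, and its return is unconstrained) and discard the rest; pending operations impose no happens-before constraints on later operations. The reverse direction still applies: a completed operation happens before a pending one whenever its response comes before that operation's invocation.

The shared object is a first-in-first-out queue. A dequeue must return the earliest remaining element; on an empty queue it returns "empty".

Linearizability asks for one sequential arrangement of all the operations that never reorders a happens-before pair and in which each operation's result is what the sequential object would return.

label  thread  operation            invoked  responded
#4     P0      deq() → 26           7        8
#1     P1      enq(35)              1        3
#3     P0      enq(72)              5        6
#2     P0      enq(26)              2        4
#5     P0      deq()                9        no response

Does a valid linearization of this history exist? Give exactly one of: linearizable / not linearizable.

witness order: #2, #1, #3, #4
step 1: #2 enq(26) — queue <26>
step 2: #1 enq(35) — queue <26,35>
step 3: #3 enq(72) — queue <26,35,72>
step 4: #4 deq() → 26 — queue <35,72>

linearizable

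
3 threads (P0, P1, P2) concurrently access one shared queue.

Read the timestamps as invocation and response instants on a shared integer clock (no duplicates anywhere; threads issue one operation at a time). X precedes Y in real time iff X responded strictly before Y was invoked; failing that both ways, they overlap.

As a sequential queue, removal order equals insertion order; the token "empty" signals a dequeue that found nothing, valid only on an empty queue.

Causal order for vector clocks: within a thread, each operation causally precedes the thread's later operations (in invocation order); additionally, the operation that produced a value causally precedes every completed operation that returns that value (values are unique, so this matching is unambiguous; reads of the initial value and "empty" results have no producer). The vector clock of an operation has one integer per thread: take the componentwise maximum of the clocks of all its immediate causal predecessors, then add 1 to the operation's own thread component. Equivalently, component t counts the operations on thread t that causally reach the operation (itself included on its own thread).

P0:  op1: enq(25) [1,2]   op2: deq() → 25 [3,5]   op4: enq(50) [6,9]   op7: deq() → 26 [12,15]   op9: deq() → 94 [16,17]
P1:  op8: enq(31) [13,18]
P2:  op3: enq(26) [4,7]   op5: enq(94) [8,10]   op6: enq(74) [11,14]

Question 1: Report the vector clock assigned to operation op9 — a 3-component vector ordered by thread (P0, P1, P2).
Answer: (5, 0, 2)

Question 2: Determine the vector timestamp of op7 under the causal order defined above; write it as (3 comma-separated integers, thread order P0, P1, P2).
Answer: (4, 0, 1)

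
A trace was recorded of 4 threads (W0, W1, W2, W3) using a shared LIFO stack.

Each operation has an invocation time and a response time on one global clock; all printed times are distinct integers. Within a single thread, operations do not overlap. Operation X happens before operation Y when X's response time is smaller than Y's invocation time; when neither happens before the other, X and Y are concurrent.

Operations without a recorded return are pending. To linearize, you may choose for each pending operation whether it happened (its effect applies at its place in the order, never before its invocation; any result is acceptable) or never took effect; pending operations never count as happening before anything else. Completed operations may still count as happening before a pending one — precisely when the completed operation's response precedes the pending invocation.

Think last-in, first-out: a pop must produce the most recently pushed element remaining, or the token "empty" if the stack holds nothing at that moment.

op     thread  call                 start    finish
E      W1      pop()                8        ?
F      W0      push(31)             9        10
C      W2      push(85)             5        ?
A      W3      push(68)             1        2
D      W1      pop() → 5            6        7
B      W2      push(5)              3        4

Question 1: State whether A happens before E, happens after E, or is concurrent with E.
A spans [1,2], E spans [8,…)
resp(A)=2 < inv(E)=8

before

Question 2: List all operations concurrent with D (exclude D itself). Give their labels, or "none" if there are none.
D spans [6,7]: anything still running between times 6 and 7 counts as concurrent
A [1,2]: before
B [3,4]: before
C [5,…): concurrent
E [8,…): after
F [9,10]: after

C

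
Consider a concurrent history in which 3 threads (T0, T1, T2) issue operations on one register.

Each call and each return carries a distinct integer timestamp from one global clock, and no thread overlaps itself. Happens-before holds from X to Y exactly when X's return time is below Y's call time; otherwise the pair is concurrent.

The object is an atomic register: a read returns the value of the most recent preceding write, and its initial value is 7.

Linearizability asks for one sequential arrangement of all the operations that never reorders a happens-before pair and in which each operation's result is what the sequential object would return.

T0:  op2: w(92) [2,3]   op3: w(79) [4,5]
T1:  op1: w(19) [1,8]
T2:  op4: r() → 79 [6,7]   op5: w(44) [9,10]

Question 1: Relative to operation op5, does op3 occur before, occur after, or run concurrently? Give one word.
before

op3 spans [4,5], op5 spans [9,10]
resp(op3)=5 < inv(op5)=9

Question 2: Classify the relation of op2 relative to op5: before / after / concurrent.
before

op2 spans [2,3], op5 spans [9,10]
resp(op2)=3 < inv(op5)=9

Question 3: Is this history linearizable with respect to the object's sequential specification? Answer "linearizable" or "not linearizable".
linearizable

a witness: op1, op2, op3, op4, op5
step 1: op1 w(19) — value 19
step 2: op2 w(92) — value 92
step 3: op3 w(79) — value 79
step 4: op4 r() → 79 — value 79
step 5: op5 w(44) — value 44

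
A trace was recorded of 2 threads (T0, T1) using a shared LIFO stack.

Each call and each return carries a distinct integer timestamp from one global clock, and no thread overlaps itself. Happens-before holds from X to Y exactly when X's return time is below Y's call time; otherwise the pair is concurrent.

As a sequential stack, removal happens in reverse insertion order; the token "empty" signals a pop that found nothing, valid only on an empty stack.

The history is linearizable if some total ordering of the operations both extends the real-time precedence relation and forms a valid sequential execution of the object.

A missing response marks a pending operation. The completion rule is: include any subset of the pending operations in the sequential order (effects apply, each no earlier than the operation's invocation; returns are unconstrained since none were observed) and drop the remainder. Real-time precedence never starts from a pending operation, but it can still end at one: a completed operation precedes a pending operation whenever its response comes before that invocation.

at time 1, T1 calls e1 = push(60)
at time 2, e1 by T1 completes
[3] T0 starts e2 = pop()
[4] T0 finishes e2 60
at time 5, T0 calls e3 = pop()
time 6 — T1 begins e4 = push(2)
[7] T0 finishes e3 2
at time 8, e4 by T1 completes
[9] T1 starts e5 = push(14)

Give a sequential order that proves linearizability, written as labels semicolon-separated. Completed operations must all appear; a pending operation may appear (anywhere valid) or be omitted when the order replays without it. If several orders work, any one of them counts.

e1; e2; e4; e3

step 1: e1 push(60) — stack <60>
step 2: e2 pop() → 60 — stack <>
step 3: e4 push(2) — stack <2>
step 4: e3 pop() → 2 — stack <>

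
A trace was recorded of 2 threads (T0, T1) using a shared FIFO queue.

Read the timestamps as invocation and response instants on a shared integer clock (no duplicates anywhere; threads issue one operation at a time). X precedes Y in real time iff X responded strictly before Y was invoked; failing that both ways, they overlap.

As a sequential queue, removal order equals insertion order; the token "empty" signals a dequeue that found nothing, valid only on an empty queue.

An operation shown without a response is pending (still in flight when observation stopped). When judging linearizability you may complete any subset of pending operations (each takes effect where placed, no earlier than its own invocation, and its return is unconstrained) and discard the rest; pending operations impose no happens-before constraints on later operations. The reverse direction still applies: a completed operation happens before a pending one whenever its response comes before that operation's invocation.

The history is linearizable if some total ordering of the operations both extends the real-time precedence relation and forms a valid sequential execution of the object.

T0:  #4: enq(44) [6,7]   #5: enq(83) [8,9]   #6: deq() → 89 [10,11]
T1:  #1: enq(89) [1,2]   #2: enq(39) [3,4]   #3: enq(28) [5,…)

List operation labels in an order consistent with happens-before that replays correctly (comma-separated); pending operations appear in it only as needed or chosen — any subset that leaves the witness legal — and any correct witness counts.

#1, #2, #3, #4, #5, #6

after step 1 (#1 enq(89)): queue <89>
after step 2 (#2 enq(39)): queue <89,39>
after step 3 (#3 enq(28) (pending, included)): queue <89,39,28>
after step 4 (#4 enq(44)): queue <89,39,28,44>
after step 5 (#5 enq(83)): queue <89,39,28,44,83>
after step 6 (#6 deq() → 89): queue <39,28,44,83>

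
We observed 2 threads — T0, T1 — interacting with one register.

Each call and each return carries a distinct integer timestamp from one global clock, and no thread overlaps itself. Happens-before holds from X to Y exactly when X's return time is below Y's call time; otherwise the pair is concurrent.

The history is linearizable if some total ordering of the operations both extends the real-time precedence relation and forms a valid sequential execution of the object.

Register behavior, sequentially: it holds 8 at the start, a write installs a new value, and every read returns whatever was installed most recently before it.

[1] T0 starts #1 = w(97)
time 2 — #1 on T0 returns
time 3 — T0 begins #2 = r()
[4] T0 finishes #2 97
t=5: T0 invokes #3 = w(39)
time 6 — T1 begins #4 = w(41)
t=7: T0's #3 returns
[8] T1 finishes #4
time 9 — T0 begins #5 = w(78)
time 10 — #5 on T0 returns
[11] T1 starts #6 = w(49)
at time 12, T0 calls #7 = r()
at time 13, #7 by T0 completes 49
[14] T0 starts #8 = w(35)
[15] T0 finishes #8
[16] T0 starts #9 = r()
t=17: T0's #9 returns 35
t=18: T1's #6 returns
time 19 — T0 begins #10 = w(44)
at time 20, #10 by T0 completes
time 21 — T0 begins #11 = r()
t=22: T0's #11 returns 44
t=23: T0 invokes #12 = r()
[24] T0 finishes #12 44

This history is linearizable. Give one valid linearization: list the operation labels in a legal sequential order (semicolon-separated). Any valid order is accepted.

#1; #2; #3; #4; #5; #6; #7; #8; #9; #10; #11; #12

after step 1 (#1 w(97)): value 97
after step 2 (#2 r() → 97): value 97
after step 3 (#3 w(39)): value 39
after step 4 (#4 w(41)): value 41
after step 5 (#5 w(78)): value 78
after step 6 (#6 w(49)): value 49
after step 7 (#7 r() → 49): value 49
after step 8 (#8 w(35)): value 35
after step 9 (#9 r() → 35): value 35
after step 10 (#10 w(44)): value 44
after step 11 (#11 r() → 44): value 44
after step 12 (#12 r() → 44): value 44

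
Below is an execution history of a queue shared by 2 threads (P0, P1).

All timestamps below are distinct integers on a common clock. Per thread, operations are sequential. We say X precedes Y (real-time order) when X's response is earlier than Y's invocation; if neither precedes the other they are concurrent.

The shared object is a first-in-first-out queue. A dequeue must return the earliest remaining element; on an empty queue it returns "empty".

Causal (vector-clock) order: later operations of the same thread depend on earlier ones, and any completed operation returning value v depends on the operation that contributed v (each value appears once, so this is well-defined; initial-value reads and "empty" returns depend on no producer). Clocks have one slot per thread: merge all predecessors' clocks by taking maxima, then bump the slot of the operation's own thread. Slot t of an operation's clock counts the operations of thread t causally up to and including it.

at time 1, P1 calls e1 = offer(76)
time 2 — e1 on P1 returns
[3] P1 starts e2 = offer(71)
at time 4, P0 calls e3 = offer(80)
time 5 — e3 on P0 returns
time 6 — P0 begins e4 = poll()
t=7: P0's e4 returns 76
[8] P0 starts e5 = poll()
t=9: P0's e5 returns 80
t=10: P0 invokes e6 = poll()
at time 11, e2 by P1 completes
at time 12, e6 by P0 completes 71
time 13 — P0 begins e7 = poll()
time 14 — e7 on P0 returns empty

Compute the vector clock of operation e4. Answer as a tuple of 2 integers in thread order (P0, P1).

(2, 1)

invoked at 1, e1 has no predecessors; its own P1 bump gives (0, 1)
invoked at 4, e3 has no predecessors; its own P0 bump gives (1, 0)
merge at e2 (invoked 3): VC(e1)=(0, 1), own-thread bump on P1 → (0, 2)
merge at e4 (invoked 6): VC(e1)=(0, 1), VC(e3)=(1, 0), own-thread bump on P0 → (2, 1)
merge at e5 (invoked 8): VC(e3)=(1, 0), VC(e4)=(2, 1), own-thread bump on P0 → (3, 1)
merge at e6 (invoked 10): VC(e2)=(0, 2), VC(e5)=(3, 1), own-thread bump on P0 → (4, 2)
merge at e7 (invoked 13): VC(e6)=(4, 2), own-thread bump on P0 → (5, 2)
target: VC(e4) = (2, 1)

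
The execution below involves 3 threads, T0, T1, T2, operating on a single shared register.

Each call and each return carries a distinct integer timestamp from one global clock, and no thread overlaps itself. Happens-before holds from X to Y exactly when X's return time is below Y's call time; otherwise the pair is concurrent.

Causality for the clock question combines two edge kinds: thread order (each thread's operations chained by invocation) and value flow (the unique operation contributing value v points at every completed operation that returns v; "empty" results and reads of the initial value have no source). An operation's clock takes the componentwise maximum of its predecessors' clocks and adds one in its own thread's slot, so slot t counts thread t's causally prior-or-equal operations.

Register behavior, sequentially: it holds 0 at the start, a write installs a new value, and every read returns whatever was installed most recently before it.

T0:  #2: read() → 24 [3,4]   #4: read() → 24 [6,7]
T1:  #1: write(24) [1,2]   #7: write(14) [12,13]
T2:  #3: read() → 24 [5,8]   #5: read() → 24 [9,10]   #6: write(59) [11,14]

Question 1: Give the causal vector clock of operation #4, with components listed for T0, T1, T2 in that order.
Answer: (2, 1, 0)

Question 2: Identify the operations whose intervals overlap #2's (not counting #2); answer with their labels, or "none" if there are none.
Answer: none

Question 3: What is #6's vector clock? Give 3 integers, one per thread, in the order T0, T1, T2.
Answer: (0, 1, 3)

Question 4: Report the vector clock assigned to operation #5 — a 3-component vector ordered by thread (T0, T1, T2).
Answer: (0, 1, 2)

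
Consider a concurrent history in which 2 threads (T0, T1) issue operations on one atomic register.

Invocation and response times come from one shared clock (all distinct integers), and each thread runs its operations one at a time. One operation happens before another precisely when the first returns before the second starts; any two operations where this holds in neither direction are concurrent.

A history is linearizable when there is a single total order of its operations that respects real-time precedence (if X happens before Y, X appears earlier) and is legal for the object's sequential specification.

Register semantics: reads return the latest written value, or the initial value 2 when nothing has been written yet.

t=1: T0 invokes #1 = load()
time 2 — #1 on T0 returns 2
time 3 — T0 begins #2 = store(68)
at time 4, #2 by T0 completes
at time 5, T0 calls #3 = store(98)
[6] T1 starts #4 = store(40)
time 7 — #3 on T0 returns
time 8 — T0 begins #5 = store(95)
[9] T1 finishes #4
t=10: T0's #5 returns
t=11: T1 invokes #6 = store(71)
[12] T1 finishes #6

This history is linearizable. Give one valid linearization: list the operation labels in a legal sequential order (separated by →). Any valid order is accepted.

after step 1 (#1 load() → 2): value 2
after step 2 (#2 store(68)): value 68
after step 3 (#3 store(98)): value 98
after step 4 (#4 store(40)): value 40
after step 5 (#5 store(95)): value 95
after step 6 (#6 store(71)): value 71

#1 → #2 → #3 → #4 → #5 → #6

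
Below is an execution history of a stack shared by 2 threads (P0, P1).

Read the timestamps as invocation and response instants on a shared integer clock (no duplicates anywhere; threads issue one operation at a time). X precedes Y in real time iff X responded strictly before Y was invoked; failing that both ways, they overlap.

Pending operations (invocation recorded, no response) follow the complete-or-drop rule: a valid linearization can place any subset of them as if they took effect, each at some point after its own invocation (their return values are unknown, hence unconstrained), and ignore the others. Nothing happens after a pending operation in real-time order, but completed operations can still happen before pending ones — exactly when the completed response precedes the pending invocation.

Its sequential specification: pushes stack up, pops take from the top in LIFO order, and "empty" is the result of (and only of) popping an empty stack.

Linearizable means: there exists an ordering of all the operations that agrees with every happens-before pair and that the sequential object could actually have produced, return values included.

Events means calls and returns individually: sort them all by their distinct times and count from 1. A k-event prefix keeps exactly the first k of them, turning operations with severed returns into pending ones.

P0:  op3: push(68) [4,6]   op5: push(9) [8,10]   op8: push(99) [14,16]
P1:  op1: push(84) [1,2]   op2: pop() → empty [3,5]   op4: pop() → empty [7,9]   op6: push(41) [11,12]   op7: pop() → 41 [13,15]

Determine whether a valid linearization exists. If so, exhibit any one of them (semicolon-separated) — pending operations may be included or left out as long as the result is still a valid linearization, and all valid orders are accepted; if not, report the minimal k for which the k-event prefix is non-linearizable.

the violation lands at event 5, op2's response at time 5: events 1..4 linearize, events 1..5 do not
exhaustive check: the 2 completed stack ops admit one real-time order; illegal
no completion choice of the 1 pending operation (op3) rescues it — every subset was tried
take op1, op2 (pending dropped): step 2 already fails, because op2 pop() → empty cannot occur there

not linearizable — minimal violating prefix: 5 events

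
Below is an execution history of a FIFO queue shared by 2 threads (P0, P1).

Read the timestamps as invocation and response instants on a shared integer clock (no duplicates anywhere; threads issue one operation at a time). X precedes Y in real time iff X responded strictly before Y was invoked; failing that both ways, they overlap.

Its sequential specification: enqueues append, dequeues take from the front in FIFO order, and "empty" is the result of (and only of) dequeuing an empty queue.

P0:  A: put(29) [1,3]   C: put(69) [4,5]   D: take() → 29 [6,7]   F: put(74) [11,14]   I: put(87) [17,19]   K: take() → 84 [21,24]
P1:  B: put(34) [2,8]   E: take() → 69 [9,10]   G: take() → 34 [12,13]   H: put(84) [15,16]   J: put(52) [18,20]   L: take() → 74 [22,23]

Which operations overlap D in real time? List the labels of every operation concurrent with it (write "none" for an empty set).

D runs from 6 to 7; window-overlapping ops are concurrent
A [1,3]: before
B [2,8]: concurrent
C [4,5]: before
E [9,10]: after
F [11,14]: after
G [12,13]: after
H [15,16]: after
I [17,19]: after
J [18,20]: after
K [21,24]: after
L [22,23]: after

B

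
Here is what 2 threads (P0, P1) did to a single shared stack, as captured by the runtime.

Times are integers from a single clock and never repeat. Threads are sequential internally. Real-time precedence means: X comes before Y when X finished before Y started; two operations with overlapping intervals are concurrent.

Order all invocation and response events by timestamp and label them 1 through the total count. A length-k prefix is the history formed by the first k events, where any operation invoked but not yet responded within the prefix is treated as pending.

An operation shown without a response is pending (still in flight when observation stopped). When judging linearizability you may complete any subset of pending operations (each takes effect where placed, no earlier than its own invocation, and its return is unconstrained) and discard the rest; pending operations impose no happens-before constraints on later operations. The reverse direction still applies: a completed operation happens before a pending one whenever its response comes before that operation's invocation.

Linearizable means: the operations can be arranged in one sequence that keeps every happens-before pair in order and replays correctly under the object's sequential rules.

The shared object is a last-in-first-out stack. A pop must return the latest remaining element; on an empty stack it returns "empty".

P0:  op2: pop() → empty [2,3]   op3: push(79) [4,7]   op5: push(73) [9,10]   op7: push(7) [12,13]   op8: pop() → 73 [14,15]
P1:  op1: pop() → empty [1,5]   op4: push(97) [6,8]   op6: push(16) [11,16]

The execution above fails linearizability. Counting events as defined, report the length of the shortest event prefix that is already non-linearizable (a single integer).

15

events 1..14 are linearizable; a witness order is op1, op2, op3, op4, op5, op6, op7:
1. op1 pop() → empty, leaving stack <>
2. op2 pop() → empty, leaving stack <>
3. op3 push(79), leaving stack <79>
4. op4 push(97), leaving stack <79,97>
5. op5 push(73), leaving stack <79,97,73>
6. op6 push(16) (pending, included), leaving stack <79,97,73,16>
7. op7 push(7), leaving stack <79,97,73,16,7>
adding event 15 (op8 responds at 15) leaves no legal real-time order
completion choices over the 1 pending operation (op6) were checked; none helps
sample order op1, op2, op3, op4, op5, op7, op8 (pending dropped) stalls at step 7 — op8 pop() → 73 has no legal effect
sample order op1, op2, op4, op3, op5, op7, op8 (pending dropped) stalls at step 7 — op8 pop() → 73 has no legal effect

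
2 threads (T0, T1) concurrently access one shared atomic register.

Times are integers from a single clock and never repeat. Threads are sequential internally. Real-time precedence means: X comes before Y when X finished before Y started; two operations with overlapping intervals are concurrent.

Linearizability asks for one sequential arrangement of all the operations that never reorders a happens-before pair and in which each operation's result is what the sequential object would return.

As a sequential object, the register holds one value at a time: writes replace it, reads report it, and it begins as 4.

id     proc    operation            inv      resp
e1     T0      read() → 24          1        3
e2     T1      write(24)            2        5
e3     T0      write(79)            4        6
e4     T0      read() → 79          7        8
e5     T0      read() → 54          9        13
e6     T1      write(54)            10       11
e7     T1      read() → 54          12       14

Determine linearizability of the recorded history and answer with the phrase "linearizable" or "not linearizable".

linearizable

one valid linearization: e2, e1, e3, e4, e6, e5, e7
step 1: e2 write(24) — value 24
step 2: e1 read() → 24 — value 24
step 3: e3 write(79) — value 79
step 4: e4 read() → 79 — value 79
step 5: e6 write(54) — value 54
step 6: e5 read() → 54 — value 54
step 7: e7 read() → 54 — value 54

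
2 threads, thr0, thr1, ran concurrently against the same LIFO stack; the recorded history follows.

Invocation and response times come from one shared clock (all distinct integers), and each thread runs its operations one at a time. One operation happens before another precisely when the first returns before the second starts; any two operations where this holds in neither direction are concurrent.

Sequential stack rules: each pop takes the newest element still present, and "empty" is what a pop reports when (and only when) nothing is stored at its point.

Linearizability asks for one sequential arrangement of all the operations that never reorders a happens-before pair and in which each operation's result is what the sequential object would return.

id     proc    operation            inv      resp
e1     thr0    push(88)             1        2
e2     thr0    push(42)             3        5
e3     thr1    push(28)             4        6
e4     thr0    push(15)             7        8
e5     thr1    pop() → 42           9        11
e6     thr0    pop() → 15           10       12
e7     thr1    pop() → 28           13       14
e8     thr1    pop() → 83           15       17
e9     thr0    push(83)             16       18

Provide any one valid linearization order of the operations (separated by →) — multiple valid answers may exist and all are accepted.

e1 → e3 → e2 → e4 → e6 → e5 → e7 → e9 → e8

step 1: e1 push(88) — stack <88>
step 2: e3 push(28) — stack <88,28>
step 3: e2 push(42) — stack <88,28,42>
step 4: e4 push(15) — stack <88,28,42,15>
step 5: e6 pop() → 15 — stack <88,28,42>
step 6: e5 pop() → 42 — stack <88,28>
step 7: e7 pop() → 28 — stack <88>
step 8: e9 push(83) — stack <88,83>
step 9: e8 pop() → 83 — stack <88>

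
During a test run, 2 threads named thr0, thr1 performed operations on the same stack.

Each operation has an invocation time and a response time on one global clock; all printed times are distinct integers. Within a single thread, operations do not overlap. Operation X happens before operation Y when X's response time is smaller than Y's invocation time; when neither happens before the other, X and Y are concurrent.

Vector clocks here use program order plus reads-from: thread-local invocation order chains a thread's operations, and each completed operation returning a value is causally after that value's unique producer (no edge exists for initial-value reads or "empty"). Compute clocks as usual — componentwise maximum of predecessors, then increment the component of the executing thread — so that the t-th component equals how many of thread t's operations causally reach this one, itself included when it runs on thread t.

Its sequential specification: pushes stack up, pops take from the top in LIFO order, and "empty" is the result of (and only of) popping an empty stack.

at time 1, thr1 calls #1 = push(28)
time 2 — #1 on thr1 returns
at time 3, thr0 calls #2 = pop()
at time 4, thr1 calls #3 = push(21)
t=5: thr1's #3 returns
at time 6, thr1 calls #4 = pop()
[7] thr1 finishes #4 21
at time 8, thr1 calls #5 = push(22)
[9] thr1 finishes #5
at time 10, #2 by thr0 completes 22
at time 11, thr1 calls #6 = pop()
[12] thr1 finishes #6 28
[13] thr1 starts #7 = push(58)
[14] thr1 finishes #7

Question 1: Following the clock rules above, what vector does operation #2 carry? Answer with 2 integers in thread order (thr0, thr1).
Answer: (1, 4)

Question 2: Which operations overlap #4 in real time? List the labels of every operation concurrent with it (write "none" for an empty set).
Answer: #2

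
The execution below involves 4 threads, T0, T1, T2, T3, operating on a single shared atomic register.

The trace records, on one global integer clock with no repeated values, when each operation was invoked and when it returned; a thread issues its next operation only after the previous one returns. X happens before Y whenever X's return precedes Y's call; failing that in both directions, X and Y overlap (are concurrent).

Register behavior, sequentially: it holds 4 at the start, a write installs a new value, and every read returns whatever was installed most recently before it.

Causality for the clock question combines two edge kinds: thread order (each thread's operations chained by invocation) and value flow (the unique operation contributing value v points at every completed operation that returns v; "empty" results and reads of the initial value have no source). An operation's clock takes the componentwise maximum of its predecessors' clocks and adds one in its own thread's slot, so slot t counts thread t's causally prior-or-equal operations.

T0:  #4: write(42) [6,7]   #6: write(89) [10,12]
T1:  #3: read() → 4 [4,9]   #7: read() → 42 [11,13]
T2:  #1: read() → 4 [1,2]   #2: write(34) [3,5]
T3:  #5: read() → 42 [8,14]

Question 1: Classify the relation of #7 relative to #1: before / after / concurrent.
Answer: after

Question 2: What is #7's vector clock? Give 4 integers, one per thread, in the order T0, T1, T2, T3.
Answer: (1, 2, 0, 0)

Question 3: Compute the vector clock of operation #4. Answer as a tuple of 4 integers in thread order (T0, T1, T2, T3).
Answer: (1, 0, 0, 0)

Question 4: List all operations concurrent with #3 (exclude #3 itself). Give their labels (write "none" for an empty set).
Answer: #2, #4, #5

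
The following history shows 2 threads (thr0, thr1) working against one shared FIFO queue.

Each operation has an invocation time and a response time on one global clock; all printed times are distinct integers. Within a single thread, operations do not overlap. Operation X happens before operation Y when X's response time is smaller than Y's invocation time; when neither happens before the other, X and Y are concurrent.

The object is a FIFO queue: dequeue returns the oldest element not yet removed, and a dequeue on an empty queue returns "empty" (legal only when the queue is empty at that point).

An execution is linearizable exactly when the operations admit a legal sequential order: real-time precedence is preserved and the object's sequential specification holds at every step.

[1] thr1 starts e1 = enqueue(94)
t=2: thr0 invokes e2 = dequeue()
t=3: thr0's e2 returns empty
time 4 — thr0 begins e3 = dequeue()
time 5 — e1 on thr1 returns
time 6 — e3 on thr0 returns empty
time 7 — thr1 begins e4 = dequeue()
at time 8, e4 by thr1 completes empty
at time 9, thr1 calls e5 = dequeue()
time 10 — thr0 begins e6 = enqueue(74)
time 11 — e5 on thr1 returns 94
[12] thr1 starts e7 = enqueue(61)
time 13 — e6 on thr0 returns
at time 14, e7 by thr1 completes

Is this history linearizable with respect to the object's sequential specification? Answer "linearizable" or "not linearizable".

cut after 7 events: linearizable; cut after 8 events (e4 responds, time 8): not linearizable
4 completed operations, 3 real-time-consistent orders — every FIFO queue replay fails
for example e1, e2, e3, e4 fails at step 2: e2 dequeue() → empty is not legal there
for example e2, e1, e3, e4 fails at step 3: e3 dequeue() → empty is not legal there

not linearizable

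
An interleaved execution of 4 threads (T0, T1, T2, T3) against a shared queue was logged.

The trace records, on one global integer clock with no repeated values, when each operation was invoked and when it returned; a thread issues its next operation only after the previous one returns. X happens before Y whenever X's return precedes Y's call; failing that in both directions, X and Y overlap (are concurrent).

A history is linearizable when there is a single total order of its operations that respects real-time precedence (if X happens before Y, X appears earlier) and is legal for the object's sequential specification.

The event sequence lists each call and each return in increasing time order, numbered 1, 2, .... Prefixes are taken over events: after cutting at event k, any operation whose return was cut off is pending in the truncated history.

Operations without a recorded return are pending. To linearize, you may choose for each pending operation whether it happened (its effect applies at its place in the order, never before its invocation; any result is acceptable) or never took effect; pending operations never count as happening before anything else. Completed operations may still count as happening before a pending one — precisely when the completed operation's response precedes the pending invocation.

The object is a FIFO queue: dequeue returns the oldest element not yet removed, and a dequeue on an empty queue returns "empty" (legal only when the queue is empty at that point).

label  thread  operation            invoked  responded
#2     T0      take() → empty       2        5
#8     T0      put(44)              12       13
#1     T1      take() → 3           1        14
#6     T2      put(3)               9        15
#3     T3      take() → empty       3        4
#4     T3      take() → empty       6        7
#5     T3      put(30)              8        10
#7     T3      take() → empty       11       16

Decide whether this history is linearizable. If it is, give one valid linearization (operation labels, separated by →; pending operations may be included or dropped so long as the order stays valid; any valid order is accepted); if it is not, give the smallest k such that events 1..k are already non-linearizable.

cut after 15 events: linearizable; cut after 16 events (#7 responds, time 16): not linearizable
128 orders of the 8 completed queue ops respect real time; none is legal
one such order, #1, #2, #3, #4, #5, #6, #7, #8, breaks at step 1 where #1 take() → 3 is illegal
one such order, #1, #2, #3, #4, #5, #6, #8, #7, breaks at step 1 where #1 take() → 3 is illegal

not linearizable — minimal violating prefix: 16 events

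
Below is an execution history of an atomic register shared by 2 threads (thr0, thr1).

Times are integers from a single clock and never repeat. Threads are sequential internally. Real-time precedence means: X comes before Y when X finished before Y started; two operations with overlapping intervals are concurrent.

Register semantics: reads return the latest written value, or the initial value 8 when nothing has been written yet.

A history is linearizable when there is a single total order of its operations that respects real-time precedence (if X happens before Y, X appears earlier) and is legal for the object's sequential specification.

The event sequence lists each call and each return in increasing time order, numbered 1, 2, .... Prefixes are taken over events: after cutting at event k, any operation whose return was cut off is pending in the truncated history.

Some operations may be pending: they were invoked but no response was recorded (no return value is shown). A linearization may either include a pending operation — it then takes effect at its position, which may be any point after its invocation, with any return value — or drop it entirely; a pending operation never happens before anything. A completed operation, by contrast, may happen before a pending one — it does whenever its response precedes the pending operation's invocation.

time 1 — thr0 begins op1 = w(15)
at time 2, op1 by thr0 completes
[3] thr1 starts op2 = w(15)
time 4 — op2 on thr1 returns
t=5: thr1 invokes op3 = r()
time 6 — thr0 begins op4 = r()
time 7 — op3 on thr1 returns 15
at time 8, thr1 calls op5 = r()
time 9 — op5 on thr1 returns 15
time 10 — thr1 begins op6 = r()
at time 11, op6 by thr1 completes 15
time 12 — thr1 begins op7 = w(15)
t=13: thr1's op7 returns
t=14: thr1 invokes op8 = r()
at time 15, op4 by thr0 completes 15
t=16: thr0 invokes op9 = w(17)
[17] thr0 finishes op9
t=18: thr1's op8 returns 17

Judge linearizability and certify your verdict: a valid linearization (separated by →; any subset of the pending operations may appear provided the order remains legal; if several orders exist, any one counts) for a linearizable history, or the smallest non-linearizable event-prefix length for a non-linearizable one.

1. op1 w(15), leaving value 15
2. op2 w(15), leaving value 15
3. op3 r() → 15, leaving value 15
4. op4 r() → 15, leaving value 15
5. op5 r() → 15, leaving value 15
6. op6 r() → 15, leaving value 15
7. op7 w(15), leaving value 15
8. op9 w(17), leaving value 17
9. op8 r() → 17, leaving value 17

linearizable — witness: op1 → op2 → op3 → op4 → op5 → op6 → op7 → op9 → op8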